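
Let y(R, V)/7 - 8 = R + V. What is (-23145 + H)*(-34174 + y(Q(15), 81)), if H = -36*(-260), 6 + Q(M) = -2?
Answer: 463272495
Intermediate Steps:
Q(M) = -8 (Q(M) = -6 - 2 = -8)
y(R, V) = 56 + 7*R + 7*V (y(R, V) = 56 + 7*(R + V) = 56 + (7*R + 7*V) = 56 + 7*R + 7*V)
H = 9360
(-23145 + H)*(-34174 + y(Q(15), 81)) = (-23145 + 9360)*(-34174 + (56 + 7*(-8) + 7*81)) = -13785*(-34174 + (56 - 56 + 567)) = -13785*(-34174 + 567) = -13785*(-33607) = 463272495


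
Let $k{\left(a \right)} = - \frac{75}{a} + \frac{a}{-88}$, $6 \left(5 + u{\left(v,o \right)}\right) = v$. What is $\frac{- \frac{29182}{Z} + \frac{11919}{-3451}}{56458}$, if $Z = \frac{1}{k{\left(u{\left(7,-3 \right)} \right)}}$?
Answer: $- \frac{413472784033}{40794744144} \approx -10.135$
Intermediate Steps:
$u{\left(v,o \right)} = -5 + \frac{v}{6}$
$k{\left(a \right)} = - \frac{75}{a} - \frac{a}{88}$ ($k{\left(a \right)} = - \frac{75}{a} + a \left(- \frac{1}{88}\right) = - \frac{75}{a} - \frac{a}{88}$)
$Z = \frac{12144}{238129}$ ($Z = \frac{1}{- \frac{75}{-5 + \frac{1}{6} \cdot 7} - \frac{-5 + \frac{1}{6} \cdot 7}{88}} = \frac{1}{- \frac{75}{-5 + \frac{7}{6}} - \frac{-5 + \frac{7}{6}}{88}} = \frac{1}{- \frac{75}{- \frac{23}{6}} - - \frac{23}{528}} = \frac{1}{\left(-75\right) \left(- \frac{6}{23}\right) + \frac{23}{528}} = \frac{1}{\frac{450}{23} + \frac{23}{528}} = \frac{1}{\frac{238129}{12144}} = \frac{12144}{238129} \approx 0.050998$)
$\frac{- \frac{29182}{Z} + \frac{11919}{-3451}}{56458} = \frac{- \frac{29182}{\frac{12144}{238129}} + \frac{11919}{-3451}}{56458} = \left(\left(-29182\right) \frac{238129}{12144} + 11919 \left(- \frac{1}{3451}\right)\right) \frac{1}{56458} = \left(- \frac{3474540239}{6072} - \frac{411}{119}\right) \frac{1}{56458} = \left(- \frac{413472784033}{722568}\right) \frac{1}{56458} = - \frac{413472784033}{40794744144}$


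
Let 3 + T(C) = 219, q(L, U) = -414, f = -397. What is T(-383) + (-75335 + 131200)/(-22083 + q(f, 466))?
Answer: 4803487/22497 ≈ 213.52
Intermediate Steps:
T(C) = 216 (T(C) = -3 + 219 = 216)
T(-383) + (-75335 + 131200)/(-22083 + q(f, 466)) = 216 + (-75335 + 131200)/(-22083 - 414) = 216 + 55865/(-22497) = 216 + 55865*(-1/22497) = 216 - 55865/22497 = 4803487/22497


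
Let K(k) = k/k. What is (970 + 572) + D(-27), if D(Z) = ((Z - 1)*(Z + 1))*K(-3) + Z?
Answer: 2243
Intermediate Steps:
K(k) = 1
D(Z) = Z + (1 + Z)*(-1 + Z) (D(Z) = ((Z - 1)*(Z + 1))*1 + Z = ((-1 + Z)*(1 + Z))*1 + Z = ((1 + Z)*(-1 + Z))*1 + Z = (1 + Z)*(-1 + Z) + Z = Z + (1 + Z)*(-1 + Z))
(970 + 572) + D(-27) = (970 + 572) + (-1 - 27 + (-27)**2) = 1542 + (-1 - 27 + 729) = 1542 + 701 = 2243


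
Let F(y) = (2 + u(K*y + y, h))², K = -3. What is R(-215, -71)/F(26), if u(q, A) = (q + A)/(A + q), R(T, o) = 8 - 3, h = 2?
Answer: 5/9 ≈ 0.55556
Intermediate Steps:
R(T, o) = 5
u(q, A) = 1 (u(q, A) = (A + q)/(A + q) = 1)
F(y) = 9 (F(y) = (2 + 1)² = 3² = 9)
R(-215, -71)/F(26) = 5/9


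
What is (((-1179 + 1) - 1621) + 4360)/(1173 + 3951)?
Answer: 223/732 ≈ 0.30464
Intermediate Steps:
(((-1179 + 1) - 1621) + 4360)/(1173 + 3951) = ((-1178 - 1621) + 4360)/5124 = (-2799 + 4360)*(1/5124) = 1561*(1/5124) = 223/732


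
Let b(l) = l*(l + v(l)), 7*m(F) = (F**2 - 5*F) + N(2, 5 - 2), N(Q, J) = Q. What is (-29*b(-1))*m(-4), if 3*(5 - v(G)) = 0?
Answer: 4408/7 ≈ 629.71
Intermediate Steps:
v(G) = 5 (v(G) = 5 - 1/3*0 = 5 + 0 = 5)
m(F) = 2/7 - 5*F/7 + F**2/7 (m(F) = ((F**2 - 5*F) + 2)/7 = (2 + F**2 - 5*F)/7 = 2/7 - 5*F/7 + F**2/7)
b(l) = l*(5 + l) (b(l) = l*(l + 5) = l*(5 + l))
(-29*b(-1))*m(-4) = (-(-29)*(5 - 1))*(2/7 - 5/7*(-4) + (1/7)*(-4)**2) = (-(-29)*4)*(2/7 + 20/7 + (1/7)*16) = (-29*(-4))*(2/7 + 20/7 + 16/7) = 116*(38/7) = 4408/7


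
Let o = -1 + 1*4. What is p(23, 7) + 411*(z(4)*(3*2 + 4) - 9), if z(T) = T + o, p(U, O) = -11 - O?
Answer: 25053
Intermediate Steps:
o = 3 (o = -1 + 4 = 3)
z(T) = 3 + T (z(T) = T + 3 = 3 + T)
p(23, 7) + 411*(z(4)*(3*2 + 4) - 9) = (-11 - 1*7) + 411*((3 + 4)*(3*2 + 4) - 9) = (-11 - 7) + 411*(7*(6 + 4) - 9) = -18 + 411*(7*10 - 9) = -18 + 411*(70 - 9) = -18 + 411*61 = -18 + 25071 = 25053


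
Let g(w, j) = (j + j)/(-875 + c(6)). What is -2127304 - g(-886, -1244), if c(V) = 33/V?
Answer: -3699386632/1739 ≈ -2.1273e+6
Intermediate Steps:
g(w, j) = -4*j/1739 (g(w, j) = (j + j)/(-875 + 33/6) = (2*j)/(-875 + 33*(⅙)) = (2*j)/(-875 + 11/2) = (2*j)/(-1739/2) = (2*j)*(-2/1739) = -4*j/1739)
-2127304 - g(-886, -1244) = -2127304 - (-4)*(-1244)/1739 = -2127304 - 1*4976/1739 = -2127304 - 4976/1739 = -3699386632/1739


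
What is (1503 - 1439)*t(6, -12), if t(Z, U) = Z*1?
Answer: 384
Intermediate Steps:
t(Z, U) = Z
(1503 - 1439)*t(6, -12) = (1503 - 1439)*6 = 64*6 = 384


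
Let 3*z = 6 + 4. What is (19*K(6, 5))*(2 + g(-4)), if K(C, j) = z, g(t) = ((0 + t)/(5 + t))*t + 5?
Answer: 4370/3 ≈ 1456.7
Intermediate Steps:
g(t) = 5 + t²/(5 + t) (g(t) = (t/(5 + t))*t + 5 = t²/(5 + t) + 5 = 5 + t²/(5 + t))
z = 10/3 (z = (6 + 4)/3 = (⅓)*10 = 10/3 ≈ 3.3333)
K(C, j) = 10/3
(19*K(6, 5))*(2 + g(-4)) = (19*(10/3))*(2 + (25 + (-4)² + 5*(-4))/(5 - 4)) = 190*(2 + (25 + 16 - 20)/1)/3 = 190*(2 + 1*21)/3 = 190*(2 + 21)/3 = (190/3)*23 = 4370/3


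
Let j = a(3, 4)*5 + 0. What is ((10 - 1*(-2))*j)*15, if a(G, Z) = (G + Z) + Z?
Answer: 9900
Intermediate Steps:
a(G, Z) = G + 2*Z
j = 55 (j = (3 + 2*4)*5 + 0 = (3 + 8)*5 + 0 = 11*5 + 0 = 55 + 0 = 55)
((10 - 1*(-2))*j)*15 = ((10 - 1*(-2))*55)*15 = ((10 + 2)*55)*15 = (12*55)*15 = 660*15 = 9900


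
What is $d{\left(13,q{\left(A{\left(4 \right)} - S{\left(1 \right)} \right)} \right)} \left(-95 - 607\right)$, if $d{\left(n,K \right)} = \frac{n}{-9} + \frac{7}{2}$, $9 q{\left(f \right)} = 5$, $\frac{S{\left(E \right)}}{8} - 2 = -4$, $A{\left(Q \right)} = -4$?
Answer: $-1443$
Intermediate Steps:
$S{\left(E \right)} = -16$ ($S{\left(E \right)} = 16 + 8 \left(-4\right) = 16 - 32 = -16$)
$q{\left(f \right)} = \frac{5}{9}$ ($q{\left(f \right)} = \frac{1}{9} \cdot 5 = \frac{5}{9}$)
$d{\left(n,K \right)} = \frac{7}{2} - \frac{n}{9}$ ($d{\left(n,K \right)} = n \left(- \frac{1}{9}\right) + 7 \cdot \frac{1}{2} = - \frac{n}{9} + \frac{7}{2} = \frac{7}{2} - \frac{n}{9}$)
$d{\left(13,q{\left(A{\left(4 \right)} - S{\left(1 \right)} \right)} \right)} \left(-95 - 607\right) = \left(\frac{7}{2} - \frac{13}{9}\right) \left(-95 - 607\right) = \frac{37}{18} \left(-702\right) = -1443$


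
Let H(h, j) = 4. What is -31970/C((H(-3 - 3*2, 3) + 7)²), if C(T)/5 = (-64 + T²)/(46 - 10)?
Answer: -76728/4859 ≈ -15.791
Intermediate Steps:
C(T) = -80/9 + 5*T²/36 (C(T) = 5*((-64 + T²)/(46 - 10)) = 5*((-64 + T²)/36) = 5*((-64 + T²)*(1/36)) = 5*(-16/9 + T²/36) = -80/9 + 5*T²/36)
-31970/C((H(-3 - 3*2, 3) + 7)²) = -31970/(-80/9 + 5*((4 + 7)²)²/36) = -31970/(-80/9 + 5*(11²)²/36) = -31970/(-80/9 + (5/36)*121²) = -31970/(-80/9 + (5/36)*14641) = -31970/(-80/9 + 73205/36) = -31970/24295/12 = -31970*12/24295 = -76728/4859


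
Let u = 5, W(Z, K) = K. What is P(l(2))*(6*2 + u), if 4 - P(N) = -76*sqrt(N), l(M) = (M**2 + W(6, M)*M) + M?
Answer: 68 + 1292*sqrt(10) ≈ 4153.7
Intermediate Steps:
l(M) = M + 2*M**2 (l(M) = (M**2 + M*M) + M = (M**2 + M**2) + M = 2*M**2 + M = M + 2*M**2)
P(N) = 4 + 76*sqrt(N) (P(N) = 4 - (-76)*sqrt(N) = 4 + 76*sqrt(N))
P(l(2))*(6*2 + u) = (4 + 76*sqrt(2*(1 + 2*2)))*(6*2 + 5) = (4 + 76*sqrt(2*(1 + 4)))*(12 + 5) = (4 + 76*sqrt(2*5))*17 = (4 + 76*sqrt(10))*17 = 68 + 1292*sqrt(10)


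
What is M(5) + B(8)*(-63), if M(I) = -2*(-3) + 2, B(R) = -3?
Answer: 197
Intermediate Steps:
M(I) = 8 (M(I) = 6 + 2 = 8)
M(5) + B(8)*(-63) = 8 - 3*(-63) = 8 + 189 = 197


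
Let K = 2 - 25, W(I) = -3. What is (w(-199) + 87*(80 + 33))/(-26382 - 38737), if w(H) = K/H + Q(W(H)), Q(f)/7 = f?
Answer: -1952213/12958681 ≈ -0.15065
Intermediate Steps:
Q(f) = 7*f
K = -23
w(H) = -21 - 23/H (w(H) = -23/H + 7*(-3) = -23/H - 21 = -21 - 23/H)
(w(-199) + 87*(80 + 33))/(-26382 - 38737) = ((-21 - 23/(-199)) + 87*(80 + 33))/(-26382 - 38737) = ((-21 - 23*(-1/199)) + 87*113)/(-65119) = ((-21 + 23/199) + 9831)*(-1/65119) = (-4156/199 + 9831)*(-1/65119) = (1952213/199)*(-1/65119) = -1952213/12958681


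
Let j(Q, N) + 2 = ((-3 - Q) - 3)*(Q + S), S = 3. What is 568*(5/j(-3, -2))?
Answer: -1420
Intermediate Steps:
j(Q, N) = -2 + (-6 - Q)*(3 + Q) (j(Q, N) = -2 + ((-3 - Q) - 3)*(Q + 3) = -2 + (-6 - Q)*(3 + Q))
568*(5/j(-3, -2)) = 568*(5/(-20 - 1*(-3)**2 - 9*(-3))) = 568*(5/(-20 - 1*9 + 27)) = 568*(5/(-20 - 9 + 27)) = 568*(5/(-2)) = 568*(5*(-1/2)) = 568*(-5/2) = -1420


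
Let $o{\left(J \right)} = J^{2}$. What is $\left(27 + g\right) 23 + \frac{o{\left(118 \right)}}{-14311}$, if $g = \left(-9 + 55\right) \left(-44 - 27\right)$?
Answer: $- \frac{1066140491}{14311} \approx -74498.0$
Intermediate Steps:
$g = -3266$ ($g = 46 \left(-71\right) = -3266$)
$\left(27 + g\right) 23 + \frac{o{\left(118 \right)}}{-14311} = \left(27 - 3266\right) 23 + \frac{118^{2}}{-14311} = \left(-3239\right) 23 + 13924 \left(- \frac{1}{14311}\right) = -74497 - \frac{13924}{14311} = - \frac{1066140491}{14311}$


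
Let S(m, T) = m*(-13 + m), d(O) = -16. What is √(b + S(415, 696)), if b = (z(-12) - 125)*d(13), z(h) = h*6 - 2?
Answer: 13*√1006 ≈ 412.33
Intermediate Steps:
z(h) = -2 + 6*h (z(h) = 6*h - 2 = -2 + 6*h)
b = 3184 (b = ((-2 + 6*(-12)) - 125)*(-16) = ((-2 - 72) - 125)*(-16) = (-74 - 125)*(-16) = -199*(-16) = 3184)
√(b + S(415, 696)) = √(3184 + 415*(-13 + 415)) = √(3184 + 415*402) = √(3184 + 166830) = √170014 = 13*√1006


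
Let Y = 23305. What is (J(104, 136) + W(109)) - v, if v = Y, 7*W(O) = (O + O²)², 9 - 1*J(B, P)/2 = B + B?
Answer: 143594179/7 ≈ 2.0513e+7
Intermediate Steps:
J(B, P) = 18 - 4*B (J(B, P) = 18 - 2*(B + B) = 18 - 4*B)
W(O) = (O + O²)²/7
v = 23305
(J(104, 136) + W(109)) - v = ((18 - 4*104) + (⅐)*109²*(1 + 109)²) - 1*23305 = ((18 - 416) + (⅐)*11881*110²) - 23305 = (-398 + (⅐)*11881*12100) - 23305 = (-398 + 143760100/7) - 23305 = 143757314/7 - 23305 = 143594179/7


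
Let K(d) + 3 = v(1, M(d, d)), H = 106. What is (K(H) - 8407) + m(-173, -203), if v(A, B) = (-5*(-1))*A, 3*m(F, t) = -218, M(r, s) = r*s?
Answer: -25433/3 ≈ -8477.7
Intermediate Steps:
m(F, t) = -218/3 (m(F, t) = (1/3)*(-218) = -218/3)
v(A, B) = 5*A
K(d) = 2 (K(d) = -3 + 5*1 = -3 + 5 = 2)
(K(H) - 8407) + m(-173, -203) = (2 - 8407) - 218/3 = -8405 - 218/3 = -25433/3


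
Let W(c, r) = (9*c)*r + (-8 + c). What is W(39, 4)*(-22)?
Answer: -31570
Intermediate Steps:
W(c, r) = -8 + c + 9*c*r (W(c, r) = 9*c*r + (-8 + c) = -8 + c + 9*c*r)
W(39, 4)*(-22) = (-8 + 39 + 9*39*4)*(-22) = (-8 + 39 + 1404)*(-22) = 1435*(-22) = -31570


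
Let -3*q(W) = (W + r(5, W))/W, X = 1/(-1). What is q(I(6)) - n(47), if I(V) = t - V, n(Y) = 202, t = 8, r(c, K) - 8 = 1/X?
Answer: -407/2 ≈ -203.50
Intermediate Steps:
X = -1
r(c, K) = 7 (r(c, K) = 8 + 1/(-1) = 8 - 1 = 7)
I(V) = 8 - V
q(W) = -(7 + W)/(3*W) (q(W) = -(W + 7)/(3*W) = -(7 + W)/(3*W))
q(I(6)) - n(47) = (-7 - (8 - 1*6))/(3*(8 - 1*6)) - 1*202 = (-7 - (8 - 6))/(3*(8 - 6)) - 202 = (1/3)*(-7 - 1*2)/2 - 202 = (1/3)*(1/2)*(-7 - 2) - 202 = (1/3)*(1/2)*(-9) - 202 = -3/2 - 202 = -407/2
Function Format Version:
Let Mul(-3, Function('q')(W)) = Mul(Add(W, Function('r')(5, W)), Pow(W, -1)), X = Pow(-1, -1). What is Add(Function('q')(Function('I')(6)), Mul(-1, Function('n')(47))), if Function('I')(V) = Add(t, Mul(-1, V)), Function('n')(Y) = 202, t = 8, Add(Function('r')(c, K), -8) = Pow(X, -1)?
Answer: Rational(-407, 2) ≈ -203.50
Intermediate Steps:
X = -1
Function('r')(c, K) = 7 (Function('r')(c, K) = Add(8, Pow(-1, -1)) = Add(8, -1) = 7)
Function('I')(V) = Add(8, Mul(-1, V))
Function('q')(W) = Mul(Rational(-1, 3), Pow(W, -1), Add(7, W)) (Function('q')(W) = Mul(Rational(-1, 3), Mul(Add(W, 7), Pow(W, -1))) = Mul(Rational(-1, 3), Mul(Add(7, W), Pow(W, -1))) = Mul(Rational(-1, 3), Mul(Pow(W, -1), Add(7, W))) = Mul(Rational(-1, 3), Pow(W, -1), Add(7, W)))
Add(Function('q')(Function('I')(6)), Mul(-1, Function('n')(47))) = Add(Mul(Rational(1, 3), Pow(Add(8, Mul(-1, 6)), -1), Add(-7, Mul(-1, Add(8, Mul(-1, 6))))), Mul(-1, 202)) = Add(Mul(Rational(1, 3), Pow(Add(8, -6), -1), Add(-7, Mul(-1, Add(8, -6)))), -202) = Add(Mul(Rational(1, 3), Pow(2, -1), Add(-7, Mul(-1, 2))), -202) = Add(Mul(Rational(1, 3), Rational(1, 2), Add(-7, -2)), -202) = Add(Mul(Rational(1, 3), Rational(1, 2), -9), -202) = Add(Rational(-3, 2), -202) = Rational(-407, 2)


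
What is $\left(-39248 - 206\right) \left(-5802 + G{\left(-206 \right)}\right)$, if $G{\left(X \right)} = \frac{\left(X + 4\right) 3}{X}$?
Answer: $\frac{23565992562}{103} \approx 2.288 \cdot 10^{8}$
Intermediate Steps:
$G{\left(X \right)} = \frac{12 + 3 X}{X}$ ($G{\left(X \right)} = \frac{\left(4 + X\right) 3}{X} = \frac{12 + 3 X}{X}$)
$\left(-39248 - 206\right) \left(-5802 + G{\left(-206 \right)}\right) = \left(-39248 - 206\right) \left(-5802 + \left(3 + \frac{12}{-206}\right)\right) = - 39454 \left(-5802 + \left(3 + 12 \left(- \frac{1}{206}\right)\right)\right) = - 39454 \left(-5802 + \left(3 - \frac{6}{103}\right)\right) = - 39454 \left(-5802 + \frac{303}{103}\right) = \left(-39454\right) \left(- \frac{597303}{103}\right) = \frac{23565992562}{103}$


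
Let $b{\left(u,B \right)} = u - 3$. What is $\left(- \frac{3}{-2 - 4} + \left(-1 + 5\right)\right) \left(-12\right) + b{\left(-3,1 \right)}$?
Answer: $-60$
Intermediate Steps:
$b{\left(u,B \right)} = -3 + u$
$\left(- \frac{3}{-2 - 4} + \left(-1 + 5\right)\right) \left(-12\right) + b{\left(-3,1 \right)} = \left(- \frac{3}{-2 - 4} + \left(-1 + 5\right)\right) \left(-12\right) - 6 = \left(- \frac{3}{-6} + 4\right) \left(-12\right) - 6 = \left(\left(-3\right) \left(- \frac{1}{6}\right) + 4\right) \left(-12\right) - 6 = \left(\frac{1}{2} + 4\right) \left(-12\right) - 6 = \frac{9}{2} \left(-12\right) - 6 = -54 - 6 = -60$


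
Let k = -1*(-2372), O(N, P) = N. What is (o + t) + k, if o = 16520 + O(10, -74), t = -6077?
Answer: 12825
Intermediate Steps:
k = 2372
o = 16530 (o = 16520 + 10 = 16530)
(o + t) + k = (16530 - 6077) + 2372 = 10453 + 2372 = 12825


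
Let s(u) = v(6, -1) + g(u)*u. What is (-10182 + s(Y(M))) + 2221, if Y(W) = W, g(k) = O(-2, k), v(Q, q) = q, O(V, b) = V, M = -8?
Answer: -7946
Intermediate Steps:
g(k) = -2
s(u) = -1 - 2*u
(-10182 + s(Y(M))) + 2221 = (-10182 + (-1 - 2*(-8))) + 2221 = (-10182 + (-1 + 16)) + 2221 = (-10182 + 15) + 2221 = -10167 + 2221 = -7946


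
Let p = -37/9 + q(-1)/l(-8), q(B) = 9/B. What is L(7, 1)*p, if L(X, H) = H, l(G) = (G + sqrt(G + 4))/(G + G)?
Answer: -3221/153 - 72*I/17 ≈ -21.052 - 4.2353*I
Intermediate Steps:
l(G) = (G + sqrt(4 + G))/(2*G) (l(G) = (G + sqrt(4 + G))/((2*G)) = (G + sqrt(4 + G))*(1/(2*G)) = (G + sqrt(4 + G))/(2*G))
p = -37/9 - 576*(1/2 + I/8)/17 (p = -37/9 + (9/(-1))/(((1/2)*(-8 + sqrt(4 - 8))/(-8))) = -37*1/9 + (9*(-1))/(((1/2)*(-1/8)*(-8 + sqrt(-4)))) = -37/9 - (288/17 + 72*I/17) = -37/9 - 9*64*(1/2 + I/8)/17 = -37/9 - 576*(1/2 + I/8)/17 ≈ -21.052 - 4.2353*I)
L(7, 1)*p = 1*(-3221/153 - 72*I/17) = -3221/153 - 72*I/17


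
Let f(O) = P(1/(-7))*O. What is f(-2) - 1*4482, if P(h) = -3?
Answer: -4476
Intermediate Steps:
f(O) = -3*O
f(-2) - 1*4482 = -3*(-2) - 1*4482 = 6 - 4482 = -4476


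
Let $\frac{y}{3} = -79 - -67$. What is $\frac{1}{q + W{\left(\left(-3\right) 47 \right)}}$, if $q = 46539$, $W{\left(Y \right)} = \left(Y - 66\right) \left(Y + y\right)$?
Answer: $\frac{1}{83178} \approx 1.2022 \cdot 10^{-5}$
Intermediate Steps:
$y = -36$ ($y = 3 \left(-79 - -67\right) = 3 \left(-79 + 67\right) = 3 \left(-12\right) = -36$)
$W{\left(Y \right)} = \left(-66 + Y\right) \left(-36 + Y\right)$ ($W{\left(Y \right)} = \left(Y - 66\right) \left(Y - 36\right) = \left(-66 + Y\right) \left(-36 + Y\right)$)
$\frac{1}{q + W{\left(\left(-3\right) 47 \right)}} = \frac{1}{46539 + \left(2376 + \left(\left(-3\right) 47\right)^{2} - 102 \left(\left(-3\right) 47\right)\right)} = \frac{1}{46539 + \left(2376 + \left(-141\right)^{2} - -14382\right)} = \frac{1}{46539 + \left(2376 + 19881 + 14382\right)} = \frac{1}{46539 + 36639} = \frac{1}{83178}$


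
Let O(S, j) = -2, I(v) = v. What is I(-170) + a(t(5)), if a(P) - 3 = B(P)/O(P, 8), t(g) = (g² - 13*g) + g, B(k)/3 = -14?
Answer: -146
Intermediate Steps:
B(k) = -42 (B(k) = 3*(-14) = -42)
t(g) = g² - 12*g
a(P) = 24 (a(P) = 3 - 42/(-2) = 3 - 42*(-½) = 3 + 21 = 24)
I(-170) + a(t(5)) = -170 + 24 = -146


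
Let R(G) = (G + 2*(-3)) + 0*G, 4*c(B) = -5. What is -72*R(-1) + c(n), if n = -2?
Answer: 2011/4 ≈ 502.75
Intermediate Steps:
c(B) = -5/4 (c(B) = (1/4)*(-5) = -5/4)
R(G) = -6 + G (R(G) = (G - 6) + 0 = (-6 + G) + 0 = -6 + G)
-72*R(-1) + c(n) = -72*(-6 - 1) - 5/4 = -72*(-7) - 5/4 = 504 - 5/4 = 2011/4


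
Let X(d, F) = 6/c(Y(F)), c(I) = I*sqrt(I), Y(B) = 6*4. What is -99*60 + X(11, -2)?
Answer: -5940 + sqrt(6)/48 ≈ -5939.9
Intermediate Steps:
Y(B) = 24
c(I) = I**(3/2)
X(d, F) = sqrt(6)/48 (X(d, F) = 6/(24**(3/2)) = 6/((48*sqrt(6))) = 6*(sqrt(6)/288) = sqrt(6)/48)
-99*60 + X(11, -2) = -99*60 + sqrt(6)/48 = -5940 + sqrt(6)/48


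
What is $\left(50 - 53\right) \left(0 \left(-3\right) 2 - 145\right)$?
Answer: $435$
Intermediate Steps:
$\left(50 - 53\right) \left(0 \left(-3\right) 2 - 145\right) = - 3 \left(0 \cdot 2 - 145\right) = - 3 \left(0 - 145\right) = \left(-3\right) \left(-145\right) = 435$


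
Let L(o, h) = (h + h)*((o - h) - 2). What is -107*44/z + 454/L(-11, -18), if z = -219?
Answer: 124669/6570 ≈ 18.975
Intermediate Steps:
L(o, h) = 2*h*(-2 + o - h) (L(o, h) = (2*h)*(-2 + o - h) = 2*h*(-2 + o - h))
-107*44/z + 454/L(-11, -18) = -107/((-219/44)) + 454/((2*(-18)*(-2 - 11 - 1*(-18)))) = -107/((-219*1/44)) + 454/((2*(-18)*(-2 - 11 + 18))) = -107/(-219/44) + 454/((2*(-18)*5)) = -107*(-44/219) + 454/(-180) = 4708/219 + 454*(-1/180) = 4708/219 - 227/90 = 124669/6570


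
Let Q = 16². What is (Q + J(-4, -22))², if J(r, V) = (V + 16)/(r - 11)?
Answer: 1643524/25 ≈ 65741.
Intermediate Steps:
J(r, V) = (16 + V)/(-11 + r)
Q = 256
(Q + J(-4, -22))² = (256 + (16 - 22)/(-11 - 4))² = (256 - 6/(-15))² = (256 - 1/15*(-6))² = (256 + ⅖)² = (1282/5)² = 1643524/25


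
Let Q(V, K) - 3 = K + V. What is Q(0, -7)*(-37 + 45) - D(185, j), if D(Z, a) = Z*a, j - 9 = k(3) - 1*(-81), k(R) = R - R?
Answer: -16682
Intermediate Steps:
Q(V, K) = 3 + K + V (Q(V, K) = 3 + (K + V) = 3 + K + V)
k(R) = 0
j = 90 (j = 9 + (0 - 1*(-81)) = 9 + (0 + 81) = 9 + 81 = 90)
Q(0, -7)*(-37 + 45) - D(185, j) = (3 - 7 + 0)*(-37 + 45) - 185*90 = -4*8 - 1*16650 = -32 - 16650 = -16682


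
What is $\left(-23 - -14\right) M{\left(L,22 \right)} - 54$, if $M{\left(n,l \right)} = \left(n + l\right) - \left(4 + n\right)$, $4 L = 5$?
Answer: $-216$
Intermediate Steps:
$L = \frac{5}{4}$ ($L = \frac{1}{4} \cdot 5 = \frac{5}{4} \approx 1.25$)
$M{\left(n,l \right)} = -4 + l$ ($M{\left(n,l \right)} = \left(l + n\right) - \left(4 + n\right) = -4 + l$)
$\left(-23 - -14\right) M{\left(L,22 \right)} - 54 = \left(-23 - -14\right) \left(-4 + 22\right) - 54 = \left(-23 + 14\right) 18 - 54 = \left(-9\right) 18 - 54 = -162 - 54 = -216$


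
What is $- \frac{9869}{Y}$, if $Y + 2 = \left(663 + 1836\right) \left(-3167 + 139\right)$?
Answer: $\frac{9869}{7566974} \approx 0.0013042$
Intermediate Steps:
$Y = -7566974$ ($Y = -2 + \left(663 + 1836\right) \left(-3167 + 139\right) = -2 + 2499 \left(-3028\right) = -2 - 7566972 = -7566974$)
$- \frac{9869}{Y} = - \frac{9869}{-7566974} = \left(-9869\right) \left(- \frac{1}{7566974}\right) = \frac{9869}{7566974}$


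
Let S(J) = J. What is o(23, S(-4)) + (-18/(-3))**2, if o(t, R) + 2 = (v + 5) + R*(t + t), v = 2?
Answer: -143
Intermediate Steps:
o(t, R) = 5 + 2*R*t (o(t, R) = -2 + ((2 + 5) + R*(t + t)) = -2 + (7 + R*(2*t)) = -2 + (7 + 2*R*t) = 5 + 2*R*t)
o(23, S(-4)) + (-18/(-3))**2 = (5 + 2*(-4)*23) + (-18/(-3))**2 = (5 - 184) + (-18*(-1/3))**2 = -179 + 6**2 = -179 + 36 = -143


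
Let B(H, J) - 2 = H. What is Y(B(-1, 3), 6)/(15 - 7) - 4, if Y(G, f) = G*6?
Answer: -13/4 ≈ -3.2500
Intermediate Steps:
B(H, J) = 2 + H
Y(G, f) = 6*G
Y(B(-1, 3), 6)/(15 - 7) - 4 = (6*(2 - 1))/(15 - 7) - 4 = (6*1)/8 - 4 = 6*(⅛) - 4 = ¾ - 4 = -13/4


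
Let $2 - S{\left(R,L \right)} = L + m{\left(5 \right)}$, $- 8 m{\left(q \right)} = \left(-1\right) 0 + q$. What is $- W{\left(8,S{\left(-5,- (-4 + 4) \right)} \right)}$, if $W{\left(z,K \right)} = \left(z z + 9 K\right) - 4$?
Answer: $- \frac{669}{8} \approx -83.625$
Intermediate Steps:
$m{\left(q \right)} = - \frac{q}{8}$ ($m{\left(q \right)} = - \frac{\left(-1\right) 0 + q}{8} = - \frac{0 + q}{8} = - \frac{q}{8}$)
$S{\left(R,L \right)} = \frac{21}{8} - L$ ($S{\left(R,L \right)} = 2 - \left(L - \frac{5}{8}\right) = 2 - \left(- \frac{5}{8} + L\right) = \frac{21}{8} - L$)
$W{\left(z,K \right)} = -4 + z^{2} + 9 K$ ($W{\left(z,K \right)} = \left(z^{2} + 9 K\right) - 4 = -4 + z^{2} + 9 K$)
$- W{\left(8,S{\left(-5,- (-4 + 4) \right)} \right)} = - (-4 + 8^{2} + 9 \left(\frac{21}{8} - - (-4 + 4)\right)) = - (-4 + 64 + 9 \left(\frac{21}{8} - \left(-1\right) 0\right)) = - (-4 + 64 + 9 \left(\frac{21}{8} - 0\right)) = - (-4 + 64 + 9 \left(\frac{21}{8} + 0\right)) = - (-4 + 64 + 9 \cdot \frac{21}{8}) = - (-4 + 64 + \frac{189}{8}) = \left(-1\right) \frac{669}{8} = - \frac{669}{8}$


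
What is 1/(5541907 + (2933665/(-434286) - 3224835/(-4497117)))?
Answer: 651011651154/3607842095767227013 ≈ 1.8044e-7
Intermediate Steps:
1/(5541907 + (2933665/(-434286) - 3224835/(-4497117))) = 1/(5541907 + (2933665*(-1/434286) - 3224835*(-1/4497117))) = 1/(5541907 + (-2933665/434286 + 1074945/1499039)) = 1/(5541907 - 3930844683665/651011651154) = 1/(3607842095767227013/651011651154) = 651011651154/3607842095767227013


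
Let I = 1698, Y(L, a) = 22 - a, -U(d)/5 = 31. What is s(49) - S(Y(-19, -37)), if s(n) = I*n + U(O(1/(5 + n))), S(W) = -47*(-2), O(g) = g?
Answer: 82953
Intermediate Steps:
U(d) = -155 (U(d) = -5*31 = -155)
S(W) = 94
s(n) = -155 + 1698*n (s(n) = 1698*n - 155 = -155 + 1698*n)
s(49) - S(Y(-19, -37)) = (-155 + 1698*49) - 1*94 = (-155 + 83202) - 94 = 83047 - 94 = 82953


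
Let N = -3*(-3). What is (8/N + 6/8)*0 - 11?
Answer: -11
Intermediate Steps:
N = 9
(8/N + 6/8)*0 - 11 = (8/9 + 6/8)*0 - 11 = (8*(1/9) + 6*(1/8))*0 - 11 = (8/9 + 3/4)*0 - 11 = (59/36)*0 - 11 = 0 - 11 = -11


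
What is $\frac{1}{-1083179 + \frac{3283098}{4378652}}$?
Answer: $- \frac{2189326}{2371430305805} \approx -9.2321 \cdot 10^{-7}$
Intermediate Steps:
$\frac{1}{-1083179 + \frac{3283098}{4378652}} = \frac{1}{-1083179 + 3283098 \cdot \frac{1}{4378652}} = \frac{1}{-1083179 + \frac{1641549}{2189326}} = \frac{1}{- \frac{2371430305805}{2189326}} = - \frac{2189326}{2371430305805}$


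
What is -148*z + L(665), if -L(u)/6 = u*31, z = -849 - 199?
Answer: 31414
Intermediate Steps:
z = -1048
L(u) = -186*u (L(u) = -6*u*31 = -186*u)
-148*z + L(665) = -148*(-1048) - 186*665 = 155104 - 123690 = 31414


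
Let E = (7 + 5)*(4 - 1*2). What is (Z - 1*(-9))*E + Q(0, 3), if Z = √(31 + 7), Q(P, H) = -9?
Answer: 207 + 24*√38 ≈ 354.95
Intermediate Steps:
E = 24 (E = 12*(4 - 2) = 12*2 = 24)
Z = √38 ≈ 6.1644
(Z - 1*(-9))*E + Q(0, 3) = (√38 - 1*(-9))*24 - 9 = (√38 + 9)*24 - 9 = (9 + √38)*24 - 9 = (216 + 24*√38) - 9 = 207 + 24*√38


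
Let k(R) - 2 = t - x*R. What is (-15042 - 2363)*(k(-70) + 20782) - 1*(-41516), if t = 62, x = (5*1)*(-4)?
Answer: -338416114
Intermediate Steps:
x = -20 (x = 5*(-4) = -20)
k(R) = 64 + 20*R (k(R) = 2 + (62 - (-20)*R) = 2 + (62 + 20*R) = 64 + 20*R)
(-15042 - 2363)*(k(-70) + 20782) - 1*(-41516) = (-15042 - 2363)*((64 + 20*(-70)) + 20782) - 1*(-41516) = -17405*((64 - 1400) + 20782) + 41516 = -17405*(-1336 + 20782) + 41516 = -17405*19446 + 41516 = -338457630 + 41516 = -338416114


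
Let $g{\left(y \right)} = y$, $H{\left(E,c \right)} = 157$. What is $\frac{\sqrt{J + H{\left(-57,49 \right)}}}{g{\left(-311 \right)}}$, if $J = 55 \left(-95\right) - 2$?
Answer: $- \frac{13 i \sqrt{30}}{311} \approx - 0.22895 i$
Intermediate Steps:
$J = -5227$ ($J = -5225 - 2 = -5227$)
$\frac{\sqrt{J + H{\left(-57,49 \right)}}}{g{\left(-311 \right)}} = \frac{\sqrt{-5227 + 157}}{-311} = \sqrt{-5070} \left(- \frac{1}{311}\right) = 13 i \sqrt{30} \left(- \frac{1}{311}\right) = - \frac{13 i \sqrt{30}}{311}$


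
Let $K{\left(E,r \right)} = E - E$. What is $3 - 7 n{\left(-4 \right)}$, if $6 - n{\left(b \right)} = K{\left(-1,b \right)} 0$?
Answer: $-39$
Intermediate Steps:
$K{\left(E,r \right)} = 0$
$n{\left(b \right)} = 6$ ($n{\left(b \right)} = 6 - 0 \cdot 0 = 6 - 0 = 6 + 0 = 6$)
$3 - 7 n{\left(-4 \right)} = 3 - 42 = -39$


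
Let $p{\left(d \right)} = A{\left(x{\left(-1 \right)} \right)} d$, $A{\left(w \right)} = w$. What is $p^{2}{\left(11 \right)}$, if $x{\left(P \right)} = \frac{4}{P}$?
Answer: $1936$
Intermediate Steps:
$p{\left(d \right)} = - 4 d$ ($p{\left(d \right)} = \frac{4}{-1} d = 4 \left(-1\right) d = - 4 d$)
$p^{2}{\left(11 \right)} = \left(\left(-4\right) 11\right)^{2} = \left(-44\right)^{2} = 1936$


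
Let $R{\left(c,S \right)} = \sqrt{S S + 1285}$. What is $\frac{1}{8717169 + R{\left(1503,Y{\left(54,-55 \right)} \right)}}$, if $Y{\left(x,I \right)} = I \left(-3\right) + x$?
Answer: $\frac{8717169}{75989035325315} - \frac{\sqrt{49246}}{75989035325315} \approx 1.1471 \cdot 10^{-7}$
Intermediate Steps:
$Y{\left(x,I \right)} = x - 3 I$ ($Y{\left(x,I \right)} = - 3 I + x = x - 3 I$)
$R{\left(c,S \right)} = \sqrt{1285 + S^{2}}$ ($R{\left(c,S \right)} = \sqrt{S^{2} + 1285} = \sqrt{1285 + S^{2}}$)
$\frac{1}{8717169 + R{\left(1503,Y{\left(54,-55 \right)} \right)}} = \frac{1}{8717169 + \sqrt{1285 + \left(54 - -165\right)^{2}}} = \frac{1}{8717169 + \sqrt{1285 + \left(54 + 165\right)^{2}}} = \frac{1}{8717169 + \sqrt{1285 + 219^{2}}} = \frac{1}{8717169 + \sqrt{1285 + 47961}} = \frac{1}{8717169 + \sqrt{49246}}$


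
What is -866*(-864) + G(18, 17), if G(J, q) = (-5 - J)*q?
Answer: 747833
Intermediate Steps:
G(J, q) = q*(-5 - J)
-866*(-864) + G(18, 17) = -866*(-864) - 1*17*(5 + 18) = 748224 - 1*17*23 = 748224 - 391 = 747833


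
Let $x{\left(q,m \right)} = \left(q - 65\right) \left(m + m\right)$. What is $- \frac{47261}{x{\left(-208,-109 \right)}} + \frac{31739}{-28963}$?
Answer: $- \frac{3257735189}{1723703982} \approx -1.89$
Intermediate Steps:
$x{\left(q,m \right)} = 2 m \left(-65 + q\right)$ ($x{\left(q,m \right)} = \left(-65 + q\right) 2 m = 2 m \left(-65 + q\right)$)
$- \frac{47261}{x{\left(-208,-109 \right)}} + \frac{31739}{-28963} = - \frac{47261}{2 \left(-109\right) \left(-65 - 208\right)} + \frac{31739}{-28963} = - \frac{47261}{2 \left(-109\right) \left(-273\right)} + 31739 \left(- \frac{1}{28963}\right) = - \frac{47261}{59514} - \frac{31739}{28963} = - \frac{3257735189}{1723703982}$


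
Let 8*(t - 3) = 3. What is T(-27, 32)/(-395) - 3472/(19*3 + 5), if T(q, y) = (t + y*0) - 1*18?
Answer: -176843/3160 ≈ -55.963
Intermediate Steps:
t = 27/8 (t = 3 + (⅛)*3 = 3 + 3/8 = 27/8 ≈ 3.3750)
T(q, y) = -117/8 (T(q, y) = (27/8 + y*0) - 1*18 = (27/8 + 0) - 18 = 27/8 - 18 = -117/8)
T(-27, 32)/(-395) - 3472/(19*3 + 5) = -117/8/(-395) - 3472/(19*3 + 5) = -117/8*(-1/395) - 3472/(57 + 5) = 117/3160 - 3472/62 = 117/3160 - 3472*1/62 = 117/3160 - 56 = -176843/3160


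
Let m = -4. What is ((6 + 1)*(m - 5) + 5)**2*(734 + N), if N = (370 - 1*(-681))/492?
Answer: 304592539/123 ≈ 2.4764e+6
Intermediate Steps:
N = 1051/492 (N = (370 + 681)*(1/492) = 1051*(1/492) = 1051/492 ≈ 2.1362)
((6 + 1)*(m - 5) + 5)**2*(734 + N) = ((6 + 1)*(-4 - 5) + 5)**2*(734 + 1051/492) = (7*(-9) + 5)**2*(362179/492) = (-63 + 5)**2*(362179/492) = (-58)**2*(362179/492) = 3364*(362179/492) = 304592539/123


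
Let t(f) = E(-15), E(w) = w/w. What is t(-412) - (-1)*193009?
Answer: 193010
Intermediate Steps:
E(w) = 1
t(f) = 1
t(-412) - (-1)*193009 = 1 - (-1)*193009 = 1 - 1*(-193009) = 1 + 193009 = 193010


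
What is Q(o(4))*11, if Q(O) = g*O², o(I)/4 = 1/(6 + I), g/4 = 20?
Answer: 704/5 ≈ 140.80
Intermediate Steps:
g = 80 (g = 4*20 = 80)
o(I) = 4/(6 + I)
Q(O) = 80*O²
Q(o(4))*11 = (80*(4/(6 + 4))²)*11 = (80*(4/10)²)*11 = (80*(4*(⅒))²)*11 = (80*(⅖)²)*11 = (80*(4/25))*11 = (64/5)*11 = 704/5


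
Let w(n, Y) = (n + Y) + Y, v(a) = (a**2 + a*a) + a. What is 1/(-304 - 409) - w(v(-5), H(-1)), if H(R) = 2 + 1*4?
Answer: -40642/713 ≈ -57.001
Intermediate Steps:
H(R) = 6 (H(R) = 2 + 4 = 6)
v(a) = a + 2*a**2 (v(a) = (a**2 + a**2) + a = 2*a**2 + a = a + 2*a**2)
w(n, Y) = n + 2*Y (w(n, Y) = (Y + n) + Y = n + 2*Y)
1/(-304 - 409) - w(v(-5), H(-1)) = 1/(-304 - 409) - (-5*(1 + 2*(-5)) + 2*6) = 1/(-713) - (-5*(1 - 10) + 12) = -1/713 - (-5*(-9) + 12) = -1/713 - (45 + 12) = -1/713 - 1*57 = -1/713 - 57 = -40642/713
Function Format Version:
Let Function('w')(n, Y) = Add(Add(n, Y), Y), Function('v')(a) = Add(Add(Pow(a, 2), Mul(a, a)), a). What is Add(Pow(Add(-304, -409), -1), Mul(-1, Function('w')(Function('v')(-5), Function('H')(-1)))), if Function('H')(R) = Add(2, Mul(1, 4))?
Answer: Rational(-40642, 713) ≈ -57.001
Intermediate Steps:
Function('H')(R) = 6 (Function('H')(R) = Add(2, 4) = 6)
Function('v')(a) = Add(a, Mul(2, Pow(a, 2))) (Function('v')(a) = Add(Add(Pow(a, 2), Pow(a, 2)), a) = Add(Mul(2, Pow(a, 2)), a) = Add(a, Mul(2, Pow(a, 2))))
Function('w')(n, Y) = Add(n, Mul(2, Y)) (Function('w')(n, Y) = Add(Add(Y, n), Y) = Add(n, Mul(2, Y)))
Add(Pow(Add(-304, -409), -1), Mul(-1, Function('w')(Function('v')(-5), Function('H')(-1)))) = Add(Pow(Add(-304, -409), -1), Mul(-1, Add(Mul(-5, Add(1, Mul(2, -5))), Mul(2, 6)))) = Add(Pow(-713, -1), Mul(-1, Add(Mul(-5, Add(1, -10)), 12))) = Add(Rational(-1, 713), Mul(-1, Add(Mul(-5, -9), 12))) = Add(Rational(-1, 713), Mul(-1, Add(45, 12))) = Add(Rational(-1, 713), Mul(-1, 57)) = Add(Rational(-1, 713), -57) = Rational(-40642, 713)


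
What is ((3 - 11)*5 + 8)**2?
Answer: 1024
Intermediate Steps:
((3 - 11)*5 + 8)**2 = (-8*5 + 8)**2 = (-40 + 8)**2 = (-32)**2 = 1024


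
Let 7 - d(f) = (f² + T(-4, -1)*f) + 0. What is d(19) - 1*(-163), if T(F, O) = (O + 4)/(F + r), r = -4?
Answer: -1471/8 ≈ -183.88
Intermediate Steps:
T(F, O) = (4 + O)/(-4 + F) (T(F, O) = (O + 4)/(F - 4) = (4 + O)/(-4 + F))
d(f) = 7 - f² + 3*f/8 (d(f) = 7 - ((f² + ((4 - 1)/(-4 - 4))*f) + 0) = 7 - ((f² + (3/(-8))*f) + 0) = 7 - ((f² + (-⅛*3)*f) + 0) = 7 - ((f² - 3*f/8) + 0) = 7 - (f² - 3*f/8) = 7 + (-f² + 3*f/8) = 7 - f² + 3*f/8)
d(19) - 1*(-163) = (7 - 1*19² + (3/8)*19) - 1*(-163) = (7 - 1*361 + 57/8) + 163 = (7 - 361 + 57/8) + 163 = -2775/8 + 163 = -1471/8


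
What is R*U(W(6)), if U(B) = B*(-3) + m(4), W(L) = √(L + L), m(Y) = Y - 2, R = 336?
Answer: 672 - 2016*√3 ≈ -2819.8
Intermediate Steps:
m(Y) = -2 + Y
W(L) = √2*√L (W(L) = √(2*L) = √2*√L)
U(B) = 2 - 3*B (U(B) = B*(-3) + (-2 + 4) = -3*B + 2 = 2 - 3*B)
R*U(W(6)) = 336*(2 - 3*√2*√6) = 336*(2 - 6*√3) = 672 - 2016*√3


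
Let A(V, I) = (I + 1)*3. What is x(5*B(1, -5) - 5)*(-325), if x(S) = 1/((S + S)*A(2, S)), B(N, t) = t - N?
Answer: -65/1428 ≈ -0.045518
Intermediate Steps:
A(V, I) = 3 + 3*I (A(V, I) = (1 + I)*3 = 3 + 3*I)
x(S) = 1/(2*S*(3 + 3*S)) (x(S) = 1/((S + S)*(3 + 3*S)) = 1/(((2*S))*(3 + 3*S)) = (1/(2*S))/(3 + 3*S) = 1/(2*S*(3 + 3*S)))
x(5*B(1, -5) - 5)*(-325) = (1/(6*(5*(-5 - 1*1) - 5)*(1 + (5*(-5 - 1*1) - 5))))*(-325) = (1/(6*(5*(-5 - 1) - 5)*(1 + (5*(-5 - 1) - 5))))*(-325) = (1/(6*(5*(-6) - 5)*(1 + (5*(-6) - 5))))*(-325) = (1/(6*(-30 - 5)*(1 + (-30 - 5))))*(-325) = ((1/6)/(-35*(1 - 35)))*(-325) = ((1/6)*(-1/35)/(-34))*(-325) = ((1/6)*(-1/35)*(-1/34))*(-325) = (1/7140)*(-325) = -65/1428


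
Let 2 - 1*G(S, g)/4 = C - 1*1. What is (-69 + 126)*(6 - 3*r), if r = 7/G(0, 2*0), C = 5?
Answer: 3933/8 ≈ 491.63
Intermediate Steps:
G(S, g) = -8 (G(S, g) = 8 - 4*(5 - 1*1) = 8 - 4*(5 - 1) = 8 - 4*4 = 8 - 16 = -8)
r = -7/8 (r = 7/(-8) = 7*(-⅛) = -7/8 ≈ -0.87500)
(-69 + 126)*(6 - 3*r) = (-69 + 126)*(6 - 3*(-7/8)) = 57*(6 + 21/8) = 57*(69/8) = 3933/8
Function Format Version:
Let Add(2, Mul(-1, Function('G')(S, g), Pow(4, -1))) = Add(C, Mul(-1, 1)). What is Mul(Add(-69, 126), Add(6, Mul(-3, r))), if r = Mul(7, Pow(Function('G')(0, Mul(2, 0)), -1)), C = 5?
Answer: Rational(3933, 8) ≈ 491.63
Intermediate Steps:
Function('G')(S, g) = -8 (Function('G')(S, g) = Add(8, Mul(-4, Add(5, Mul(-1, 1)))) = Add(8, Mul(-4, Add(5, -1))) = Add(8, Mul(-4, 4)) = Add(8, -16) = -8)
r = Rational(-7, 8) (r = Mul(7, Pow(-8, -1)) = Mul(7, Rational(-1, 8)) = Rational(-7, 8) ≈ -0.87500)
Mul(Add(-69, 126), Add(6, Mul(-3, r))) = Mul(Add(-69, 126), Add(6, Mul(-3, Rational(-7, 8)))) = Mul(57, Add(6, Rational(21, 8))) = Mul(57, Rational(69, 8)) = Rational(3933, 8)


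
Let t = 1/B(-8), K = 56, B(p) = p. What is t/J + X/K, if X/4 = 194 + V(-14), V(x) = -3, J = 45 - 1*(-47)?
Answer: 70281/5152 ≈ 13.641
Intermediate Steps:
J = 92 (J = 45 + 47 = 92)
X = 764 (X = 4*(194 - 3) = 4*191 = 764)
t = -⅛ (t = 1/(-8) = -⅛ ≈ -0.12500)
t/J + X/K = -⅛/92 + 764/56 = -⅛*1/92 + 764*(1/56) = -1/736 + 191/14 = 70281/5152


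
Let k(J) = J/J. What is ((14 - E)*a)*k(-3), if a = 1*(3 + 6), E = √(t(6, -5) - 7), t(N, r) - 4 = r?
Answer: 126 - 18*I*√2 ≈ 126.0 - 25.456*I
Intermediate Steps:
t(N, r) = 4 + r
k(J) = 1
E = 2*I*√2 (E = √((4 - 5) - 7) = √(-1 - 7) = √(-8) = 2*I*√2 ≈ 2.8284*I)
a = 9 (a = 1*9 = 9)
((14 - E)*a)*k(-3) = ((14 - 2*I*√2)*9)*1 = (126 - 18*I*√2)*1 = 126 - 18*I*√2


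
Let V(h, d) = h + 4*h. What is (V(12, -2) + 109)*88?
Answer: 14872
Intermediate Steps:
V(h, d) = 5*h
(V(12, -2) + 109)*88 = (5*12 + 109)*88 = (60 + 109)*88 = 169*88 = 14872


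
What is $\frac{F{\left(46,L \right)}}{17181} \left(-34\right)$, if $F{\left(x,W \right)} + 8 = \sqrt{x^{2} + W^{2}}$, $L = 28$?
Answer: $\frac{272}{17181} - \frac{340 \sqrt{29}}{17181} \approx -0.090737$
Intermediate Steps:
$F{\left(x,W \right)} = -8 + \sqrt{W^{2} + x^{2}}$ ($F{\left(x,W \right)} = -8 + \sqrt{x^{2} + W^{2}} = -8 + \sqrt{W^{2} + x^{2}}$)
$\frac{F{\left(46,L \right)}}{17181} \left(-34\right) = \frac{-8 + \sqrt{28^{2} + 46^{2}}}{17181} \left(-34\right) = \left(-8 + \sqrt{784 + 2116}\right) \frac{1}{17181} \left(-34\right) = \left(-8 + \sqrt{2900}\right) \frac{1}{17181} \left(-34\right) = \left(-8 + 10 \sqrt{29}\right) \frac{1}{17181} \left(-34\right) = \left(- \frac{8}{17181} + \frac{10 \sqrt{29}}{17181}\right) \left(-34\right) = \frac{272}{17181} - \frac{340 \sqrt{29}}{17181}$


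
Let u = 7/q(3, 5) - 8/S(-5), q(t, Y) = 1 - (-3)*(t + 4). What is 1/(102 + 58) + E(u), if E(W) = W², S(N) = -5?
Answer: 356773/96800 ≈ 3.6857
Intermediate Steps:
q(t, Y) = 13 + 3*t (q(t, Y) = 1 - (-3)*(4 + t) = 1 - (-12 - 3*t) = 1 + (12 + 3*t) = 13 + 3*t)
u = 211/110 (u = 7/(13 + 3*3) - 8/(-5) = 7/(13 + 9) - 8*(-⅕) = 7/22 + 8/5 = 211/110 ≈ 1.9182)
1/(102 + 58) + E(u) = 1/(102 + 58) + (211/110)² = 1/160 + 44521/12100 = 356773/96800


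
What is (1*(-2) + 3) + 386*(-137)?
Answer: -52881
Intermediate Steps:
(1*(-2) + 3) + 386*(-137) = (-2 + 3) - 52882 = 1 - 52882 = -52881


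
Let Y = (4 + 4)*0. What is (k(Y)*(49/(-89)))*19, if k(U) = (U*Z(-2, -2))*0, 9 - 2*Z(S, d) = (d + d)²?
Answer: 0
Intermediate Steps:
Y = 0 (Y = 8*0 = 0)
Z(S, d) = 9/2 - 2*d² (Z(S, d) = 9/2 - (d + d)²/2 = 9/2 - 4*d²/2 = 9/2 - 2*d²)
k(U) = 0 (k(U) = (U*(9/2 - 2*(-2)²))*0 = (U*(9/2 - 2*4))*0 = (U*(9/2 - 8))*0 = (U*(-7/2))*0 = -7*U/2*0 = 0)
(k(Y)*(49/(-89)))*19 = (0*(49/(-89)))*19 = (0*(49*(-1/89)))*19 = (0*(-49/89))*19 = 0*19 = 0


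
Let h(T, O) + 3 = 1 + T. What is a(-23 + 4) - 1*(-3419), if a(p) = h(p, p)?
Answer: 3398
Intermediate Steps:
h(T, O) = -2 + T (h(T, O) = -3 + (1 + T) = -2 + T)
a(p) = -2 + p
a(-23 + 4) - 1*(-3419) = (-2 + (-23 + 4)) - 1*(-3419) = (-2 - 19) + 3419 = -21 + 3419 = 3398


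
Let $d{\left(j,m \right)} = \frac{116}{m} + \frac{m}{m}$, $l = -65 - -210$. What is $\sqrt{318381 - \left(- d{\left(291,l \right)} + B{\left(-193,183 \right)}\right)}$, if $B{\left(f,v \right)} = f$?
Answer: $\frac{\sqrt{7964395}}{5} \approx 564.42$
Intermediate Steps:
$l = 145$ ($l = -65 + 210 = 145$)
$d{\left(j,m \right)} = 1 + \frac{116}{m}$ ($d{\left(j,m \right)} = \frac{116}{m} + 1 = 1 + \frac{116}{m}$)
$\sqrt{318381 - \left(- d{\left(291,l \right)} + B{\left(-193,183 \right)}\right)} = \sqrt{318381 + \left(\frac{116 + 145}{145} - -193\right)} = \sqrt{318381 + \left(\frac{1}{145} \cdot 261 + 193\right)} = \sqrt{318381 + \left(\frac{9}{5} + 193\right)} = \sqrt{318381 + \frac{974}{5}} = \sqrt{\frac{1592879}{5}} = \frac{\sqrt{7964395}}{5}$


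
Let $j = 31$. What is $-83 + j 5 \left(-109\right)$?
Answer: $-16978$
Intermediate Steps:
$-83 + j 5 \left(-109\right) = -83 + 31 \cdot 5 \left(-109\right) = -83 + 155 \left(-109\right) = -83 - 16895 = -16978$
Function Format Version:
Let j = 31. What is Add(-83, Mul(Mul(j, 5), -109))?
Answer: -16978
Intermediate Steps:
Add(-83, Mul(Mul(j, 5), -109)) = Add(-83, Mul(Mul(31, 5), -109)) = Add(-83, Mul(155, -109)) = Add(-83, -16895) = -16978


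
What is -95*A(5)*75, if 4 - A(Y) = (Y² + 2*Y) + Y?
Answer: 256500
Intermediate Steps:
A(Y) = 4 - Y² - 3*Y (A(Y) = 4 - ((Y² + 2*Y) + Y) = 4 - (Y² + 3*Y) = 4 + (-Y² - 3*Y) = 4 - Y² - 3*Y)
-95*A(5)*75 = -95*(4 - 1*5² - 3*5)*75 = -95*(4 - 1*25 - 15)*75 = -95*(4 - 25 - 15)*75 = -95*(-36)*75 = 3420*75 = 256500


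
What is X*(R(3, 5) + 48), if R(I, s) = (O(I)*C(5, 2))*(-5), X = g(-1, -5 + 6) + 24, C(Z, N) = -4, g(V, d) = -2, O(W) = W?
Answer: 2376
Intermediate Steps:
X = 22 (X = -2 + 24 = 22)
R(I, s) = 20*I (R(I, s) = (I*(-4))*(-5) = -4*I*(-5) = 20*I)
X*(R(3, 5) + 48) = 22*(20*3 + 48) = 22*(60 + 48) = 22*108 = 2376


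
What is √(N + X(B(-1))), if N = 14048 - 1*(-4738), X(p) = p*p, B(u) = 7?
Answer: √18835 ≈ 137.24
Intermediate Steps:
X(p) = p²
N = 18786 (N = 14048 + 4738 = 18786)
√(N + X(B(-1))) = √(18786 + 7²) = √(18786 + 49) = √18835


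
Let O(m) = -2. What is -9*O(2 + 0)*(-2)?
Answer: -36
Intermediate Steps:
-9*O(2 + 0)*(-2) = -9*(-2)*(-2) = 18*(-2) = -36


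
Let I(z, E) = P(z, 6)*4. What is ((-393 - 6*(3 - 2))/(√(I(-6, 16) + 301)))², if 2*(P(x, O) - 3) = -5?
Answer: 53067/101 ≈ 525.42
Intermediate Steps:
P(x, O) = ½ (P(x, O) = 3 + (½)*(-5) = 3 - 5/2 = ½)
I(z, E) = 2 (I(z, E) = (½)*4 = 2)
((-393 - 6*(3 - 2))/(√(I(-6, 16) + 301)))² = ((-393 - 6*(3 - 2))/(√(2 + 301)))² = ((-393 - 6*1)/(√303))² = ((-393 - 6)*(√303/303))² = (-133*√303/101)² = 53067/101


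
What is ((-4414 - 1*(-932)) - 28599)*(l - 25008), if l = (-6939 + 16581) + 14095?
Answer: 40774951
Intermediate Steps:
l = 23737 (l = 9642 + 14095 = 23737)
((-4414 - 1*(-932)) - 28599)*(l - 25008) = ((-4414 - 1*(-932)) - 28599)*(23737 - 25008) = ((-4414 + 932) - 28599)*(-1271) = (-3482 - 28599)*(-1271) = -32081*(-1271) = 40774951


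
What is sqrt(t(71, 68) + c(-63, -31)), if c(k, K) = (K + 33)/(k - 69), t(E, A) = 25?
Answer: sqrt(108834)/66 ≈ 4.9985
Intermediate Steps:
c(k, K) = (33 + K)/(-69 + k)
sqrt(t(71, 68) + c(-63, -31)) = sqrt(25 + (33 - 31)/(-69 - 63)) = sqrt(25 + 2/(-132)) = sqrt(25 - 1/132*2) = sqrt(25 - 1/66) = sqrt(1649/66) = sqrt(108834)/66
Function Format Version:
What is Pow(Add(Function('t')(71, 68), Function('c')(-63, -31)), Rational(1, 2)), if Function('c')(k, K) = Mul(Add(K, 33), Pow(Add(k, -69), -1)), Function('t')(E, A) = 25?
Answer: Mul(Rational(1, 66), Pow(108834, Rational(1, 2))) ≈ 4.9985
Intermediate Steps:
Function('c')(k, K) = Mul(Pow(Add(-69, k), -1), Add(33, K)) (Function('c')(k, K) = Mul(Add(33, K), Pow(Add(-69, k), -1)) = Mul(Pow(Add(-69, k), -1), Add(33, K)))
Pow(Add(Function('t')(71, 68), Function('c')(-63, -31)), Rational(1, 2)) = Pow(Add(25, Mul(Pow(Add(-69, -63), -1), Add(33, -31))), Rational(1, 2)) = Pow(Add(25, Mul(Pow(-132, -1), 2)), Rational(1, 2)) = Pow(Add(25, Mul(Rational(-1, 132), 2)), Rational(1, 2)) = Pow(Add(25, Rational(-1, 66)), Rational(1, 2)) = Pow(Rational(1649, 66), Rational(1, 2)) = Mul(Rational(1, 66), Pow(108834, Rational(1, 2)))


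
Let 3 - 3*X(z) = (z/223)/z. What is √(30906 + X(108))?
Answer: √13832767158/669 ≈ 175.80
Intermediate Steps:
X(z) = 668/669 (X(z) = 1 - z/223/(3*z) = 1 - ⅓*1/223 = 1 - 1/669 = 668/669)
√(30906 + X(108)) = √(30906 + 668/669) = √(20676782/669) = √13832767158/669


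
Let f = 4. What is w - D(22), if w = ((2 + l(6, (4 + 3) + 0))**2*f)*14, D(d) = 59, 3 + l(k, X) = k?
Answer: 1341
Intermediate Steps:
l(k, X) = -3 + k
w = 1400 (w = ((2 + (-3 + 6))**2*4)*14 = ((2 + 3)**2*4)*14 = (5**2*4)*14 = (25*4)*14 = 100*14 = 1400)
w - D(22) = 1400 - 1*59 = 1400 - 59 = 1341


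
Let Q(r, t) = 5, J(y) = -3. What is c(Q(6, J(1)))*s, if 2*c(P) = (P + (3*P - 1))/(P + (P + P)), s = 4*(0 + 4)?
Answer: 152/15 ≈ 10.133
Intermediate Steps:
s = 16 (s = 4*4 = 16)
c(P) = (-1 + 4*P)/(6*P) (c(P) = ((P + (3*P - 1))/(P + (P + P)))/2 = ((P + (-1 + 3*P))/(P + 2*P))/2 = ((-1 + 4*P)/((3*P)))/2 = ((-1 + 4*P)*(1/(3*P)))/2 = ((-1 + 4*P)/(3*P))/2 = (-1 + 4*P)/(6*P))
c(Q(6, J(1)))*s = ((⅙)*(-1 + 4*5)/5)*16 = ((⅙)*(⅕)*(-1 + 20))*16 = ((⅙)*(⅕)*19)*16 = (19/30)*16 = 152/15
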